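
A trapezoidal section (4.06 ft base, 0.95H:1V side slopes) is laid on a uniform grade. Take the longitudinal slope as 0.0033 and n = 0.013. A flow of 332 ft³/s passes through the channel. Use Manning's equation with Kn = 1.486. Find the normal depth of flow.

y_n = 3.97 ft

Manning's equation rearranged: A R^(2/3) = nQ / (1.486·√S) = 0.013 × 332 / (1.486 × √0.0033) = 50.56.
Try y = 2.8 ft: A R^(2/3) = 25.7 — short.
Try y = 4.66 ft: A R^(2/3) = 69.67 — over.
Try y = 3.97 ft: A R^(2/3) = 50.52 — close enough.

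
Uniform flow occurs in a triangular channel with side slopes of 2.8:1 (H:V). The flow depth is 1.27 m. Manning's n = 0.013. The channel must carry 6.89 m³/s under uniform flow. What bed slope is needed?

S = 0.000781

For a triangular section with side slope z = 2.8: A = zy² = 2.8×1.27² = 4.516 m²; P = 2y√(1+z²) = 2×1.27×2.973 = 7.552 m.
Hydraulic radius R = A/P = 4.516/7.552 = 0.598 m.
From Manning's equation, S = [nQ / (1 A R^(2/3))]² = [0.013 × 6.89 / (1 × 4.516 × 0.598^(2/3))]² = 0.000781.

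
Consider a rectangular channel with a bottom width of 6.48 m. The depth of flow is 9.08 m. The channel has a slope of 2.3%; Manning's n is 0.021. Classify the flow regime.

supercritical

Flow area A = b·y = 6.48 × 9.08 = 58.84 m². Wetted perimeter P = b + 2y = 6.48 + 2×9.08 = 24.64 m.
Hydraulic radius R = A/P = 58.84/24.64 = 2.388 m.
V = (1/n) R^(2/3) √S = (1/0.021) × 2.388^(2/3) × √0.023 = 12.9 m/s. Hydraulic depth D_h = A/T = 58.84/6.48 = 9.08 m.
Froude number Fr = V/√(g·D_h) = 12.9/√(9.81×9.08) = 1.37, which is greater than 1, so the flow is supercritical.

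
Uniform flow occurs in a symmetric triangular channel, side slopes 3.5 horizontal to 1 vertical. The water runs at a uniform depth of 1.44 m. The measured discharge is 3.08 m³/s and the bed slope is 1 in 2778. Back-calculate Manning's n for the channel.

n = 0.035

For a triangular section with side slope z = 3.5: A = zy² = 3.5×1.44² = 7.258 m²; P = 2y√(1+z²) = 2×1.44×3.64 = 10.48 m.
Hydraulic radius R = A/P = 7.258/10.48 = 0.6923 m.
Rearranging Manning's equation: n = (1/Q) A R^(2/3) S^(1/2) = (1/3.08) × 7.258 × 0.6923^(2/3) × √0.00036 = 0.035.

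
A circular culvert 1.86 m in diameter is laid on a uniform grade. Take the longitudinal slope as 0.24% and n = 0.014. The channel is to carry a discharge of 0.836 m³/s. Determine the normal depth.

y_n = 0.481 m

Manning's equation rearranged: A R^(2/3) = nQ / (1·√S) = 0.014 × 0.836 / (√0.0024) = 0.2389.
Trying y = 0.546 m: A R^(2/3) = 0.3062 — too large.
Trying y = 0.481 m: A R^(2/3) = 0.2389 — close enough.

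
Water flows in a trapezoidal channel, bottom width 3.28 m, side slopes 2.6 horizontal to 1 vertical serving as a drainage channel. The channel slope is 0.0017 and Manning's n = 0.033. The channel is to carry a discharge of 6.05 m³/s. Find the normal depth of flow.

Manning's equation rearranged: A R^(2/3) = nQ / (1·√S) = 0.033 × 6.05 / (√0.0017) = 4.842.
Try y = 1.25 m: A R^(2/3) = 7.015 — high.
Try y = 0.828 m: A R^(2/3) = 3.092 — low.
Try y = 1.04 m: A R^(2/3) = 4.84 — matches.

y_n = 1.04 m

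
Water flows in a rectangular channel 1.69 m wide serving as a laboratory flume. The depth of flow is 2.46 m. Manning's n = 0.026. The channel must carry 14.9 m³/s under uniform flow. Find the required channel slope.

S = 0.0161

Flow area A = b·y = 1.69 × 2.46 = 4.157 m². Wetted perimeter P = b + 2y = 1.69 + 2×2.46 = 6.61 m.
Hydraulic radius R = A/P = 4.157/6.61 = 0.629 m.
From Manning's equation, S = [nQ / (1 A R^(2/3))]² = [0.026 × 14.9 / (1 × 4.157 × 0.629^(2/3))]² = 0.0161.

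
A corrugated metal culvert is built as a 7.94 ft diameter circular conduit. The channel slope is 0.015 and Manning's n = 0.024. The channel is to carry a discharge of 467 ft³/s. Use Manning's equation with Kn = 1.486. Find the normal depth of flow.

Manning's equation rearranged: A R^(2/3) = nQ / (1.486·√S) = 0.024 × 467 / (1.486 × √0.015) = 61.58.
Trying y = 6.47 ft: A R^(2/3) = 77.79 — too large.
Trying y = 4.24 ft: A R^(2/3) = 43.65 — too small.
Trying y = 5.31 ft: A R^(2/3) = 61.57 — matches.

y_n = 5.31 ft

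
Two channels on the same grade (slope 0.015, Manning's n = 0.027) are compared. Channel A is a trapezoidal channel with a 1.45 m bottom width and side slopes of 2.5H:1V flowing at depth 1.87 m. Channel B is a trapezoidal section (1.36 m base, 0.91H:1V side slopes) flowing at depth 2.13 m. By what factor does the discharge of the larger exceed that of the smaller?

Channel A: With bottom width b = 1.45 m and side slope z = 2.5: A = (b + zy)y = (1.45 + 2.5×1.87)×1.87 = 11.45 m²; P = b + 2y√(1+z²) = 1.45 + 2×1.87×2.693 = 11.52 m. Hydraulic radius R = A/P = 11.45/11.52 = 0.9942 m. Q_A = (1/0.027)·11.45·0.9942^(2/3)·√0.015 = 51.76 m³/s.
Channel B: With bottom width b = 1.36 m and side slope z = 0.91: A = (b + zy)y = (1.36 + 0.91×2.13)×2.13 = 7.025 m²; P = b + 2y√(1+z²) = 1.36 + 2×2.13×1.352 = 7.12 m. Hydraulic radius R = A/P = 7.025/7.12 = 0.9867 m. Q_B = (1/0.027)·7.025·0.9867^(2/3)·√0.015 = 31.59 m³/s.
The larger discharge is 51.76 m³/s and the smaller is 31.59 m³/s; the ratio is 1.64.

1.64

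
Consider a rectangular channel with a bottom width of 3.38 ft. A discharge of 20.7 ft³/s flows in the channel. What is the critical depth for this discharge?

For a rectangular channel, critical depth y_c = (q²/g)^(1/3) where q = Q/b = 20.7/3.38 = 6.124 ft²/s.
So y_c = (6.124²/32.2)^(1/3) = 1.05 ft.

y_c = 1.05 ft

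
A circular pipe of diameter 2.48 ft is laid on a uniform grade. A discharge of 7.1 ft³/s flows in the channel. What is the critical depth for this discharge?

At critical depth, Q² T / (g A³) = 1, i.e. A³/T = Q²/g = 7.1²/32.2 = 1.566.
Try y = 0.633 ft: A³/T = 0.4252 — short.
Try y = 0.886 ft: A³/T = 1.565 — ≈ 1.566.

y_c = 0.886 ft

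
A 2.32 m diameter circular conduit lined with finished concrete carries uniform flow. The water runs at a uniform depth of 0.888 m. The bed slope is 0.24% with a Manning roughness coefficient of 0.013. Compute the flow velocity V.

For a circular section of diameter D = 2.32 m at depth y = 0.888 m, the central angle is θ = 2 arccos(1 − 2y/D) = 2.668 rad. Then A = (D²/8)(θ − sin θ) = 1.488 m² and P = Dθ/2 = 3.095 m.
Hydraulic radius R = A/P = 1.488/3.095 = 0.4809 m.
From Manning's equation, V = (1/n) R^(2/3) S^(1/2) = (1/0.013) × 0.4809^(2/3) × 0.0024^(1/2) = 2.31 m/s.

V = 2.31 m/s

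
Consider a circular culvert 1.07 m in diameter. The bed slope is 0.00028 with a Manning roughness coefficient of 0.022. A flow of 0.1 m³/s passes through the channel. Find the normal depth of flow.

y_n = 0.438 m

Manning's equation rearranged: A R^(2/3) = nQ / (1·√S) = 0.022 × 0.1 / (√0.00028) = 0.1315.
Trying y = 0.378 m: A R^(2/3) = 0.09989 — too small.
Trying y = 0.536 m: A R^(2/3) = 0.1872 — too large.
Trying y = 0.438 m: A R^(2/3) = 0.1312 — ≈ 0.1315.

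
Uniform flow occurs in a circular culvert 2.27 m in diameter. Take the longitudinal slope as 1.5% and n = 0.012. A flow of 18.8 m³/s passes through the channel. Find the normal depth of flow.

Manning's equation rearranged: A R^(2/3) = nQ / (1·√S) = 0.012 × 18.8 / (√0.015) = 1.842.
Trying y = 1.49 m: A R^(2/3) = 2.128 — over.
Trying y = 1.35 m: A R^(2/3) = 1.839 — matches.

y_n = 1.35 m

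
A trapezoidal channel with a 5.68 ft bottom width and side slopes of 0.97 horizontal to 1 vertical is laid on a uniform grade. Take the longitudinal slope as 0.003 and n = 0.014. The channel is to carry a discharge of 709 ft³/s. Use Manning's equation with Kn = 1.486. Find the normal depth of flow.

Manning's equation rearranged: A R^(2/3) = nQ / (1.486·√S) = 0.014 × 709 / (1.486 × √0.003) = 122.
At y = 7.01 ft: A R^(2/3) = 200.5 — over.
At y = 5.48 ft: A R^(2/3) = 121.9 — ≈ 122.

y_n = 5.48 ft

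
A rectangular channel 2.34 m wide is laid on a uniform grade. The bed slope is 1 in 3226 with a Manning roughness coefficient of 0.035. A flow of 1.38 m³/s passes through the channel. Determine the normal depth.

Manning's equation rearranged: A R^(2/3) = nQ / (1·√S) = 0.035 × 1.38 / (√0.00031) = 2.743.
Try y = 1.28 m: A R^(2/3) = 2.157 — low.
Try y = 1.54 m: A R^(2/3) = 2.745 — matches.

y_n = 1.54 m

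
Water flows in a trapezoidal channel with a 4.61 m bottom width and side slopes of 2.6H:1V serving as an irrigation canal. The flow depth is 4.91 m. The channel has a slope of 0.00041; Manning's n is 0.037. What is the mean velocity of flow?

V = 1.05 m/s

With bottom width b = 4.61 m and side slope z = 2.6: A = (b + zy)y = (4.61 + 2.6×4.91)×4.91 = 85.32 m²; P = b + 2y√(1+z²) = 4.61 + 2×4.91×2.786 = 31.97 m.
Hydraulic radius R = A/P = 85.32/31.97 = 2.669 m.
From Manning's equation, V = (1/n) R^(2/3) S^(1/2) = (1/0.037) × 2.669^(2/3) × 0.00041^(1/2) = 1.05 m/s.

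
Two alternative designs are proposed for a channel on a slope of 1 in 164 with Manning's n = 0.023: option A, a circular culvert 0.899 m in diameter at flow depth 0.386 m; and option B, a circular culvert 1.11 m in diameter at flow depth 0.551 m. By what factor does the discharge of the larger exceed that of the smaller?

Channel A: For a circular section of diameter D = 0.899 m at depth y = 0.386 m, the central angle is θ = 2 arccos(1 − 2y/D) = 2.858 rad. Then A = (D²/8)(θ − sin θ) = 0.2605 m² and P = Dθ/2 = 1.285 m. Hydraulic radius R = A/P = 0.2605/1.285 = 0.2028 m. Q_A = (1/0.023)·0.2605·0.2028^(2/3)·√0.006098 = 0.3052 m³/s.
Channel B: For a circular section of diameter D = 1.11 m at depth y = 0.551 m, the central angle is θ = 2 arccos(1 − 2y/D) = 3.127 rad. Then A = (D²/8)(θ − sin θ) = 0.4794 m² and P = Dθ/2 = 1.736 m. Hydraulic radius R = A/P = 0.4794/1.736 = 0.2762 m. Q_B = (1/0.023)·0.4794·0.2762^(2/3)·√0.006098 = 0.6903 m³/s.
The larger discharge is 0.6903 m³/s and the smaller is 0.3052 m³/s; the ratio is 2.26.

2.26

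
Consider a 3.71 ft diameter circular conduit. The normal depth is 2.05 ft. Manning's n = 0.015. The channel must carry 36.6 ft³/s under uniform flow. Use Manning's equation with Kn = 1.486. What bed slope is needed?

For a circular section of diameter D = 3.71 ft at depth y = 2.05 ft, the central angle is θ = 2 arccos(1 − 2y/D) = 3.352 rad. Then A = (D²/8)(θ − sin θ) = 6.127 ft² and P = Dθ/2 = 6.218 ft.
Hydraulic radius R = A/P = 6.127/6.218 = 0.9853 ft.
From Manning's equation, S = [nQ / (1.486 A R^(2/3))]² = [0.015 × 36.6 / (1.486 × 6.127 × 0.9853^(2/3))]² = 0.00371.

S = 0.00371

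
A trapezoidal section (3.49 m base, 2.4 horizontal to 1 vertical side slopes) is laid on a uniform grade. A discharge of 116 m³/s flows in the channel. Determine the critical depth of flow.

At critical depth, Q² T / (g A³) = 1, i.e. A³/T = Q²/g = 116²/9.81 = 1372.
Try y = 1.93 m: A³/T = 302 — low.
Try y = 2.8 m: A³/T = 1380 — matches.

y_c = 2.8 m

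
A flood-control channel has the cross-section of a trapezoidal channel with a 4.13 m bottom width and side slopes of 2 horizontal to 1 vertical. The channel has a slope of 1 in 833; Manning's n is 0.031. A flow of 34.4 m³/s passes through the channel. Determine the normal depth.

Manning's equation rearranged: A R^(2/3) = nQ / (1·√S) = 0.031 × 34.4 / (√0.0012) = 30.78.
At y = 3.18 m: A R^(2/3) = 49.68 — over.
At y = 2.06 m: A R^(2/3) = 19.97 — short.
At y = 2.54 m: A R^(2/3) = 30.79 — close enough.

y_n = 2.54 m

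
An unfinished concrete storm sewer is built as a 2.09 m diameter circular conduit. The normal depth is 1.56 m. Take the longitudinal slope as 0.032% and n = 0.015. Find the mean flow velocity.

V = 0.876 m/s

For a circular section of diameter D = 2.09 m at depth y = 1.56 m, the central angle is θ = 2 arccos(1 − 2y/D) = 4.172 rad. Then A = (D²/8)(θ − sin θ) = 2.746 m² and P = Dθ/2 = 4.36 m.
Hydraulic radius R = A/P = 2.746/4.36 = 0.6299 m.
From Manning's equation, V = (1/n) R^(2/3) S^(1/2) = (1/0.015) × 0.6299^(2/3) × 0.00032^(1/2) = 0.876 m/s.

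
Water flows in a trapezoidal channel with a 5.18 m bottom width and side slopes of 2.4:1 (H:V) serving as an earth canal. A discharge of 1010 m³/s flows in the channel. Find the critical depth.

At critical depth, Q² T / (g A³) = 1, i.e. A³/T = Q²/g = 1010²/9.81 = 104000.
Trying y = 5.65 m: A³/T = 36750 — low.
Trying y = 8.87 m: A³/T = 271000 — high.
Trying y = 7.16 m: A³/T = 103800 — ≈ 104000.

y_c = 7.16 m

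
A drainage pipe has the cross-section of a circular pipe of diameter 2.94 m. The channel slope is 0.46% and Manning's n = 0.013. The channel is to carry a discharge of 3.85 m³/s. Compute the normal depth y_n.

Manning's equation rearranged: A R^(2/3) = nQ / (1·√S) = 0.013 × 3.85 / (√0.0046) = 0.7379.
Trying y = 0.525 m: A R^(2/3) = 0.3845 — low.
Trying y = 0.815 m: A R^(2/3) = 0.9284 — high.
Trying y = 0.725 m: A R^(2/3) = 0.7371 — matches.

y_n = 0.725 m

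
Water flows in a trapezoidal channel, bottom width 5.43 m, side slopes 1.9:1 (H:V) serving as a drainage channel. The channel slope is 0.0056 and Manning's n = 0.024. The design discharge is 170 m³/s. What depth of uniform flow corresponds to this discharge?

y_n = 3.13 m

Manning's equation rearranged: A R^(2/3) = nQ / (1·√S) = 0.024 × 170 / (√0.0056) = 54.52.
At y = 3.98 m: A R^(2/3) = 89.99 — too large.
At y = 2.2 m: A R^(2/3) = 26.72 — too small.
At y = 3.13 m: A R^(2/3) = 54.38 — ≈ 54.52.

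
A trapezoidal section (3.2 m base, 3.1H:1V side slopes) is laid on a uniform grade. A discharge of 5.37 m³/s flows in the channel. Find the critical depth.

At critical depth, Q² T / (g A³) = 1, i.e. A³/T = Q²/g = 5.37²/9.81 = 2.94.
At y = 0.395 m: A³/T = 0.945 — too small.
At y = 0.683 m: A³/T = 6.443 — too large.
At y = 0.548 m: A³/T = 2.932 — close enough.

y_c = 0.548 m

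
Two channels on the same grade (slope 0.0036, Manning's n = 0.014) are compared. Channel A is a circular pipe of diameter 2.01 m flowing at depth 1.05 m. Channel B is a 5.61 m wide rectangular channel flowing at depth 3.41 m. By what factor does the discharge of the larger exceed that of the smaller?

23.6

Channel A: For a circular section of diameter D = 2.01 m at depth y = 1.05 m, the central angle is θ = 2 arccos(1 − 2y/D) = 3.231 rad. Then A = (D²/8)(θ − sin θ) = 1.677 m² and P = Dθ/2 = 3.247 m. Hydraulic radius R = A/P = 1.677/3.247 = 0.5164 m. Q_A = (1/0.014)·1.677·0.5164^(2/3)·√0.0036 = 4.626 m³/s.
Channel B: Flow area A = b·y = 5.61 × 3.41 = 19.13 m². Wetted perimeter P = b + 2y = 5.61 + 2×3.41 = 12.43 m. Hydraulic radius R = A/P = 19.13/12.43 = 1.539 m. Q_B = (1/0.014)·19.13·1.539^(2/3)·√0.0036 = 109.3 m³/s.
The larger discharge is 109.3 m³/s and the smaller is 4.626 m³/s; the ratio is 23.6.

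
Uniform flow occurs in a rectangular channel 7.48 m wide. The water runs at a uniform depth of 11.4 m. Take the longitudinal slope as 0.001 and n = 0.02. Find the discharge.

Flow area A = b·y = 7.48 × 11.4 = 85.27 m². Wetted perimeter P = b + 2y = 7.48 + 2×11.4 = 30.28 m.
Hydraulic radius R = A/P = 85.27/30.28 = 2.816 m.
Manning's equation: Q = (1/n) A R^(2/3) S^(1/2) = (1/0.02) × 85.27 × 2.816^(2/3) × 0.001^(1/2) = 269 m³/s.

Q = 269 m³/s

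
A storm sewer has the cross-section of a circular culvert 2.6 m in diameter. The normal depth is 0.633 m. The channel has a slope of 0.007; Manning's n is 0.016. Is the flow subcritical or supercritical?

supercritical

For a circular section of diameter D = 2.6 m at depth y = 0.633 m, the central angle is θ = 2 arccos(1 − 2y/D) = 2.064 rad. Then A = (D²/8)(θ − sin θ) = 0.9999 m² and P = Dθ/2 = 2.683 m.
Hydraulic radius R = A/P = 0.9999/2.683 = 0.3726 m.
V = (1/n) R^(2/3) √S = (1/0.016) × 0.3726^(2/3) × √0.007 = 2.708 m/s. Hydraulic depth D_h = A/T = 0.9999/2.232 = 0.448 m.
Froude number Fr = V/√(g·D_h) = 2.708/√(9.81×0.448) = 1.29, which is greater than 1, so the flow is supercritical.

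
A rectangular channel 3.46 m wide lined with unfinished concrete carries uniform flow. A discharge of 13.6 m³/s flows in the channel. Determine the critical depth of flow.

y_c = 1.16 m

For a rectangular channel, critical depth y_c = (q²/g)^(1/3) where q = Q/b = 13.6/3.46 = 3.931 m²/s.
So y_c = (3.931²/9.81)^(1/3) = 1.16 m.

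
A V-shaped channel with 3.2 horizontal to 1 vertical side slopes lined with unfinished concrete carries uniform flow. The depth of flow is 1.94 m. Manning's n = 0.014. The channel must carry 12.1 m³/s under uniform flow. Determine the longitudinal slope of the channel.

For a triangular section with side slope z = 3.2: A = zy² = 3.2×1.94² = 12.04 m²; P = 2y√(1+z²) = 2×1.94×3.353 = 13.01 m.
Hydraulic radius R = A/P = 12.04/13.01 = 0.9258 m.
From Manning's equation, S = [nQ / (1 A R^(2/3))]² = [0.014 × 12.1 / (1 × 12.04 × 0.9258^(2/3))]² = 0.000219.

S = 0.000219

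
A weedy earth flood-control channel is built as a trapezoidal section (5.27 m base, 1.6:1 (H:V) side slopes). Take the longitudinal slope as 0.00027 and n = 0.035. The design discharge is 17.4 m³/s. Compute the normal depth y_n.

Manning's equation rearranged: A R^(2/3) = nQ / (1·√S) = 0.035 × 17.4 / (√0.00027) = 37.06.
At y = 3.33 m: A R^(2/3) = 55.62 — over.
At y = 2.72 m: A R^(2/3) = 37.06 — close enough.

y_n = 2.72 m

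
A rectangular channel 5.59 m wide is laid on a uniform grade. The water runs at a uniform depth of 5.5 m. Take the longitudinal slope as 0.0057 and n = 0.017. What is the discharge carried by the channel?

Flow area A = b·y = 5.59 × 5.5 = 30.74 m². Wetted perimeter P = b + 2y = 5.59 + 2×5.5 = 16.59 m.
Hydraulic radius R = A/P = 30.74/16.59 = 1.853 m.
Manning's equation: Q = (1/n) A R^(2/3) S^(1/2) = (1/0.017) × 30.74 × 1.853^(2/3) × 0.0057^(1/2) = 206 m³/s.

Q = 206 m³/s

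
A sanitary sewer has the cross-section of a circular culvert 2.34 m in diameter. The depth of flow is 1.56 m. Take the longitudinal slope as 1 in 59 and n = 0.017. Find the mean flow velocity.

For a circular section of diameter D = 2.34 m at depth y = 1.56 m, the central angle is θ = 2 arccos(1 − 2y/D) = 3.821 rad. Then A = (D²/8)(θ − sin θ) = 3.046 m² and P = Dθ/2 = 4.471 m.
Hydraulic radius R = A/P = 3.046/4.471 = 0.6812 m.
From Manning's equation, V = (1/n) R^(2/3) S^(1/2) = (1/0.017) × 0.6812^(2/3) × 0.01695^(1/2) = 5.93 m/s.

V = 5.93 m/s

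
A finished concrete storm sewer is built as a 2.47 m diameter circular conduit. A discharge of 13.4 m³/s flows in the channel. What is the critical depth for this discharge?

y_c = 1.68 m

At critical depth, Q² T / (g A³) = 1, i.e. A³/T = Q²/g = 13.4²/9.81 = 18.3.
Trying y = 1.5 m: A³/T = 11.71 — too small.
Trying y = 2.12 m: A³/T = 48.66 — too large.
Trying y = 1.68 m: A³/T = 18.14 — close enough.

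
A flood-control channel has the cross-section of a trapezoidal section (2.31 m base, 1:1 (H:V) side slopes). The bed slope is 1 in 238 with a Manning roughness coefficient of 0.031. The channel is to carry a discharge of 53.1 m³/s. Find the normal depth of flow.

y_n = 3.31 m

Manning's equation rearranged: A R^(2/3) = nQ / (1·√S) = 0.031 × 53.1 / (√0.004202) = 25.39.
Try y = 4.04 m: A R^(2/3) = 38.9 — high.
Try y = 2.77 m: A R^(2/3) = 17.5 — low.
Try y = 3.31 m: A R^(2/3) = 25.38 — matches.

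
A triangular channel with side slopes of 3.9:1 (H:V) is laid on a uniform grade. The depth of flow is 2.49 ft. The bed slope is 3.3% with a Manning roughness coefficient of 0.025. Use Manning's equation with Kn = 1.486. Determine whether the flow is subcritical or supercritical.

For a triangular section with side slope z = 3.9: A = zy² = 3.9×2.49² = 24.18 ft²; P = 2y√(1+z²) = 2×2.49×4.026 = 20.05 ft.
Hydraulic radius R = A/P = 24.18/20.05 = 1.206 ft.
V = (1.486/n) R^(2/3) √S = (1.486/0.025) × 1.206^(2/3) × √0.033 = 12.23 ft/s. Hydraulic depth D_h = A/T = 24.18/19.42 = 1.245 ft.
Froude number Fr = V/√(g·D_h) = 12.23/√(32.2×1.245) = 1.93, which is greater than 1, so the flow is supercritical.

supercritical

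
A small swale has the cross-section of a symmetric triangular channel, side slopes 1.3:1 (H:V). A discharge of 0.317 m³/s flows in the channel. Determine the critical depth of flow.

y_c = 0.414 m

At critical depth, Q² T / (g A³) = 1, i.e. A³/T = Q²/g = 0.317²/9.81 = 0.01024.
Trying y = 0.466 m: A³/T = 0.01857 — high.
Trying y = 0.287 m: A³/T = 0.001645 — low.
Trying y = 0.414 m: A³/T = 0.01028 — close enough.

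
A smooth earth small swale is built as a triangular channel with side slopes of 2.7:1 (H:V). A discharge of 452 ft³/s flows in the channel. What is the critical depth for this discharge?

At critical depth, Q² T / (g A³) = 1, i.e. A³/T = Q²/g = 452²/32.2 = 6345.
Try y = 3.12 ft: A³/T = 1078 — too small.
Try y = 5.54 ft: A³/T = 19020 — too large.
Try y = 4.45 ft: A³/T = 6361 — close enough.

y_c = 4.45 ft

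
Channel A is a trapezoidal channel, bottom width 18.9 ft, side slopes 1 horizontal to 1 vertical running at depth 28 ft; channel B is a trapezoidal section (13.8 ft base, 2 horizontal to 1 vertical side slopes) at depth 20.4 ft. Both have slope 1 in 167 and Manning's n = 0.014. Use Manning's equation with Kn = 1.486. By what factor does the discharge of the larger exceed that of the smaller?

1.38

Channel A: With bottom width b = 18.9 ft and side slope z = 1: A = (b + zy)y = (18.9 + 1×28)×28 = 1313 ft²; P = b + 2y√(1+z²) = 18.9 + 2×28×1.414 = 98.1 ft. Hydraulic radius R = A/P = 1313/98.1 = 13.39 ft. Q_A = (1.486/0.014)·1313·13.39^(2/3)·√0.005988 = 60810 ft³/s.
Channel B: With bottom width b = 13.8 ft and side slope z = 2: A = (b + zy)y = (13.8 + 2×20.4)×20.4 = 1114 ft²; P = b + 2y√(1+z²) = 13.8 + 2×20.4×2.236 = 105 ft. Hydraulic radius R = A/P = 1114/105 = 10.6 ft. Q_B = (1.486/0.014)·1114·10.6^(2/3)·√0.005988 = 44160 ft³/s.
The larger discharge is 60810 ft³/s and the smaller is 44160 ft³/s; the ratio is 1.38.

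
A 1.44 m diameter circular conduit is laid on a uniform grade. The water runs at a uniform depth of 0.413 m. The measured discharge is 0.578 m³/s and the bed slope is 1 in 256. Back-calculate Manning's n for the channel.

For a circular section of diameter D = 1.44 m at depth y = 0.413 m, the central angle is θ = 2 arccos(1 − 2y/D) = 2.261 rad. Then A = (D²/8)(θ − sin θ) = 0.386 m² and P = Dθ/2 = 1.628 m.
Hydraulic radius R = A/P = 0.386/1.628 = 0.2372 m.
Rearranging Manning's equation: n = (1/Q) A R^(2/3) S^(1/2) = (1/0.578) × 0.386 × 0.2372^(2/3) × √0.003906 = 0.016.

n = 0.016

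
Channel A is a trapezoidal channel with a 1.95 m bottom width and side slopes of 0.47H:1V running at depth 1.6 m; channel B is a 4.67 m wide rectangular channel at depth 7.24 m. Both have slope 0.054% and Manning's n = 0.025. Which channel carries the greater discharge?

Channel A: With bottom width b = 1.95 m and side slope z = 0.47: A = (b + zy)y = (1.95 + 0.47×1.6)×1.6 = 4.323 m²; P = b + 2y√(1+z²) = 1.95 + 2×1.6×1.105 = 5.486 m. Hydraulic radius R = A/P = 4.323/5.486 = 0.7881 m. Q_A = (1/0.025)·4.323·0.7881^(2/3)·√0.00054 = 3.429 m³/s.
Channel B: Flow area A = b·y = 4.67 × 7.24 = 33.81 m². Wetted perimeter P = b + 2y = 4.67 + 2×7.24 = 19.15 m. Hydraulic radius R = A/P = 33.81/19.15 = 1.766 m. Q_B = (1/0.025)·33.81·1.766^(2/3)·√0.00054 = 45.91 m³/s.
Q_A = 3.429 m³/s vs Q_B = 45.91 m³/s, so channel B carries more.

channel B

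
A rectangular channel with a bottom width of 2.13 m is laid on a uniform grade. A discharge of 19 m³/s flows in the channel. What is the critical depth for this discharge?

For a rectangular channel, critical depth y_c = (q²/g)^(1/3) where q = Q/b = 19/2.13 = 8.92 m²/s.
So y_c = (8.92²/9.81)^(1/3) = 2.01 m.

y_c = 2.01 m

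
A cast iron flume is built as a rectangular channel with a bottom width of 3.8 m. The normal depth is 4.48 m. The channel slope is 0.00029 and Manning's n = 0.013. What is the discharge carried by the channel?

Q = 27 m³/s

Flow area A = b·y = 3.8 × 4.48 = 17.02 m². Wetted perimeter P = b + 2y = 3.8 + 2×4.48 = 12.76 m.
Hydraulic radius R = A/P = 17.02/12.76 = 1.334 m.
Manning's equation: Q = (1/n) A R^(2/3) S^(1/2) = (1/0.013) × 17.02 × 1.334^(2/3) × 0.00029^(1/2) = 27 m³/s.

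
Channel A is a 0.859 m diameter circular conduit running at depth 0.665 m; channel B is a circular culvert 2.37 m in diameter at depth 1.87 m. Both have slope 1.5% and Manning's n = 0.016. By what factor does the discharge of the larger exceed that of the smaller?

Channel A: For a circular section of diameter D = 0.859 m at depth y = 0.665 m, the central angle is θ = 2 arccos(1 − 2y/D) = 4.302 rad. Then A = (D²/8)(θ − sin θ) = 0.4814 m² and P = Dθ/2 = 1.848 m. Hydraulic radius R = A/P = 0.4814/1.848 = 0.2605 m. Q_A = (1/0.016)·0.4814·0.2605^(2/3)·√0.015 = 1.503 m³/s.
Channel B: For a circular section of diameter D = 2.37 m at depth y = 1.87 m, the central angle is θ = 2 arccos(1 − 2y/D) = 4.374 rad. Then A = (D²/8)(θ − sin θ) = 3.734 m² and P = Dθ/2 = 5.184 m. Hydraulic radius R = A/P = 3.734/5.184 = 0.7203 m. Q_B = (1/0.016)·3.734·0.7203^(2/3)·√0.015 = 22.96 m³/s.
The larger discharge is 22.96 m³/s and the smaller is 1.503 m³/s; the ratio is 15.3.

15.3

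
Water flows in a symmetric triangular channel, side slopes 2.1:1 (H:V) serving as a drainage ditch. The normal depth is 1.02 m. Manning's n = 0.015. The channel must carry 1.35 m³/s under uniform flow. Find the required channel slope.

For a triangular section with side slope z = 2.1: A = zy² = 2.1×1.02² = 2.185 m²; P = 2y√(1+z²) = 2×1.02×2.326 = 4.745 m.
Hydraulic radius R = A/P = 2.185/4.745 = 0.4605 m.
From Manning's equation, S = [nQ / (1 A R^(2/3))]² = [0.015 × 1.35 / (1 × 2.185 × 0.4605^(2/3))]² = 0.000242.

S = 0.000242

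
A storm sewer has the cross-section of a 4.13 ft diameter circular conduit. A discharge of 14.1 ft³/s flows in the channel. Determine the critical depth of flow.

y_c = 1.09 ft

At critical depth, Q² T / (g A³) = 1, i.e. A³/T = Q²/g = 14.1²/32.2 = 6.174.
Try y = 0.892 ft: A³/T = 2.838 — too small.
Try y = 1.27 ft: A³/T = 11.23 — too large.
Try y = 1.09 ft: A³/T = 6.203 — ≈ 6.174.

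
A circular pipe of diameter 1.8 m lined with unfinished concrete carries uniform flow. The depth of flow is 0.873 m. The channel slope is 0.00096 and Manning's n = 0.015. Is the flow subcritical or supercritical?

For a circular section of diameter D = 1.8 m at depth y = 0.873 m, the central angle is θ = 2 arccos(1 − 2y/D) = 3.082 rad. Then A = (D²/8)(θ − sin θ) = 1.224 m² and P = Dθ/2 = 2.773 m.
Hydraulic radius R = A/P = 1.224/2.773 = 0.4412 m.
V = (1/n) R^(2/3) √S = (1/0.015) × 0.4412^(2/3) × √0.00096 = 1.197 m/s. Hydraulic depth D_h = A/T = 1.224/1.799 = 0.6802 m.
Froude number Fr = V/√(g·D_h) = 1.197/√(9.81×0.6802) = 0.463, which is less than 1, so the flow is subcritical.

subcritical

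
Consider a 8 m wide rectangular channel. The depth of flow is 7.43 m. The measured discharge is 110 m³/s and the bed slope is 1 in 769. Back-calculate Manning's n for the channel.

Flow area A = b·y = 8 × 7.43 = 59.44 m². Wetted perimeter P = b + 2y = 8 + 2×7.43 = 22.86 m.
Hydraulic radius R = A/P = 59.44/22.86 = 2.6 m.
Rearranging Manning's equation: n = (1/Q) A R^(2/3) S^(1/2) = (1/110) × 59.44 × 2.6^(2/3) × √0.0013 = 0.0368.

n = 0.0368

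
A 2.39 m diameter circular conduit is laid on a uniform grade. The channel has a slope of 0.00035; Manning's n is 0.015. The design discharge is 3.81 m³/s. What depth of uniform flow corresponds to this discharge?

y_n = 1.88 m

Manning's equation rearranged: A R^(2/3) = nQ / (1·√S) = 0.015 × 3.81 / (√0.00035) = 3.055.
Trying y = 2.22 m: A R^(2/3) = 3.421 — over.
Trying y = 1.45 m: A R^(2/3) = 2.175 — short.
Trying y = 1.88 m: A R^(2/3) = 3.058 — close enough.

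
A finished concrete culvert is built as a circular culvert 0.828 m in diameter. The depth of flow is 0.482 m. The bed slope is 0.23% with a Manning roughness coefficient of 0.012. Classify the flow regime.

For a circular section of diameter D = 0.828 m at depth y = 0.482 m, the central angle is θ = 2 arccos(1 − 2y/D) = 3.472 rad. Then A = (D²/8)(θ − sin θ) = 0.3253 m² and P = Dθ/2 = 1.437 m.
Hydraulic radius R = A/P = 0.3253/1.437 = 0.2263 m.
V = (1/n) R^(2/3) √S = (1/0.012) × 0.2263^(2/3) × √0.0023 = 1.484 m/s. Hydraulic depth D_h = A/T = 0.3253/0.8168 = 0.3983 m.
Froude number Fr = V/√(g·D_h) = 1.484/√(9.81×0.3983) = 0.751, which is less than 1, so the flow is subcritical.

subcritical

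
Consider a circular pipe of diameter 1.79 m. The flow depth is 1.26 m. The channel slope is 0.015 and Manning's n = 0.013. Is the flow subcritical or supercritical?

For a circular section of diameter D = 1.79 m at depth y = 1.26 m, the central angle is θ = 2 arccos(1 − 2y/D) = 3.982 rad. Then A = (D²/8)(θ − sin θ) = 1.893 m² and P = Dθ/2 = 3.564 m.
Hydraulic radius R = A/P = 1.893/3.564 = 0.5312 m.
V = (1/n) R^(2/3) √S = (1/0.013) × 0.5312^(2/3) × √0.015 = 6.179 m/s. Hydraulic depth D_h = A/T = 1.893/1.634 = 1.158 m.
Froude number Fr = V/√(g·D_h) = 6.179/√(9.81×1.158) = 1.83, which is greater than 1, so the flow is supercritical.

supercritical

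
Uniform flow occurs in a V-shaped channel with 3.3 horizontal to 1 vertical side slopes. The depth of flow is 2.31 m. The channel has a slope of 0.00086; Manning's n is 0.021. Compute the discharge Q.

For a triangular section with side slope z = 3.3: A = zy² = 3.3×2.31² = 17.61 m²; P = 2y√(1+z²) = 2×2.31×3.448 = 15.93 m.
Hydraulic radius R = A/P = 17.61/15.93 = 1.105 m.
Manning's equation: Q = (1/n) A R^(2/3) S^(1/2) = (1/0.021) × 17.61 × 1.105^(2/3) × 0.00086^(1/2) = 26.3 m³/s.

Q = 26.3 m³/s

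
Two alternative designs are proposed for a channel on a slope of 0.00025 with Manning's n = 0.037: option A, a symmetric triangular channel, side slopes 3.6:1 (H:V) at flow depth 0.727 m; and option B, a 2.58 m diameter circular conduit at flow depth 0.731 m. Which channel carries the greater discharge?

channel A

Channel A: For a triangular section with side slope z = 3.6: A = zy² = 3.6×0.727² = 1.903 m²; P = 2y√(1+z²) = 2×0.727×3.736 = 5.433 m. Hydraulic radius R = A/P = 1.903/5.433 = 0.3502 m. Q_A = (1/0.037)·1.903·0.3502^(2/3)·√0.00025 = 0.404 m³/s.
Channel B: For a circular section of diameter D = 2.58 m at depth y = 0.731 m, the central angle is θ = 2 arccos(1 − 2y/D) = 2.245 rad. Then A = (D²/8)(θ − sin θ) = 1.218 m² and P = Dθ/2 = 2.896 m. Hydraulic radius R = A/P = 1.218/2.896 = 0.4206 m. Q_B = (1/0.037)·1.218·0.4206^(2/3)·√0.00025 = 0.2923 m³/s.
Q_A = 0.404 m³/s vs Q_B = 0.2923 m³/s, so channel A carries more.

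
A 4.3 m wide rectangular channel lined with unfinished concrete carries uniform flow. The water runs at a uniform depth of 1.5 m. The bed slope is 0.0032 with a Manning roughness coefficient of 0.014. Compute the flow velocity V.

Flow area A = b·y = 4.3 × 1.5 = 6.45 m². Wetted perimeter P = b + 2y = 4.3 + 2×1.5 = 7.3 m.
Hydraulic radius R = A/P = 6.45/7.3 = 0.8836 m.
From Manning's equation, V = (1/n) R^(2/3) S^(1/2) = (1/0.014) × 0.8836^(2/3) × 0.0032^(1/2) = 3.72 m/s.

V = 3.72 m/s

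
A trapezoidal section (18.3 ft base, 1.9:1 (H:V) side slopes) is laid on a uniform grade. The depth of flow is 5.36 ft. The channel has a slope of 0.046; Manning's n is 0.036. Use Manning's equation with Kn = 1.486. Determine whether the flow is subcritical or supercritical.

supercritical

With bottom width b = 18.3 ft and side slope z = 1.9: A = (b + zy)y = (18.3 + 1.9×5.36)×5.36 = 152.7 ft²; P = b + 2y√(1+z²) = 18.3 + 2×5.36×2.147 = 41.32 ft.
Hydraulic radius R = A/P = 152.7/41.32 = 3.695 ft.
V = (1.486/n) R^(2/3) √S = (1.486/0.036) × 3.695^(2/3) × √0.046 = 21.16 ft/s. Hydraulic depth D_h = A/T = 152.7/38.67 = 3.948 ft.
Froude number Fr = V/√(g·D_h) = 21.16/√(32.2×3.948) = 1.88, which is greater than 1, so the flow is supercritical.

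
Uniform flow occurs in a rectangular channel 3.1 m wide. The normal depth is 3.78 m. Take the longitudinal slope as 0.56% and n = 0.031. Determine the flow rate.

Flow area A = b·y = 3.1 × 3.78 = 11.72 m². Wetted perimeter P = b + 2y = 3.1 + 2×3.78 = 10.66 m.
Hydraulic radius R = A/P = 11.72/10.66 = 1.099 m.
Manning's equation: Q = (1/n) A R^(2/3) S^(1/2) = (1/0.031) × 11.72 × 1.099^(2/3) × 0.0056^(1/2) = 30.1 m³/s.

Q = 30.1 m³/s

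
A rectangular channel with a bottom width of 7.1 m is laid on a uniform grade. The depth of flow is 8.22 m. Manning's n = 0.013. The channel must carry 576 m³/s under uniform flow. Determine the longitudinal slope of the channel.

Flow area A = b·y = 7.1 × 8.22 = 58.36 m². Wetted perimeter P = b + 2y = 7.1 + 2×8.22 = 23.54 m.
Hydraulic radius R = A/P = 58.36/23.54 = 2.479 m.
From Manning's equation, S = [nQ / (1 A R^(2/3))]² = [0.013 × 576 / (1 × 58.36 × 2.479^(2/3))]² = 0.00491.

S = 0.00491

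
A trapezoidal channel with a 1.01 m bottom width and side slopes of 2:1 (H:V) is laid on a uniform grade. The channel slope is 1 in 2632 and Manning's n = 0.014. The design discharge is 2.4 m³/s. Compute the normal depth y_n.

Manning's equation rearranged: A R^(2/3) = nQ / (1·√S) = 0.014 × 2.4 / (√0.0003799) = 1.724.
Trying y = 1.14 m: A R^(2/3) = 2.71 — too large.
Trying y = 0.781 m: A R^(2/3) = 1.173 — too small.
Trying y = 0.931 m: A R^(2/3) = 1.722 — ≈ 1.724.

y_n = 0.931 m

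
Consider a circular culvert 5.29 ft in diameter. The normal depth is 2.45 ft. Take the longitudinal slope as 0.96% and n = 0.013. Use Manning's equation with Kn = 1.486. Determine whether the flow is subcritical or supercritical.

For a circular section of diameter D = 5.29 ft at depth y = 2.45 ft, the central angle is θ = 2 arccos(1 − 2y/D) = 2.994 rad. Then A = (D²/8)(θ − sin θ) = 9.959 ft² and P = Dθ/2 = 7.919 ft.
Hydraulic radius R = A/P = 9.959/7.919 = 1.258 ft.
V = (1.486/n) R^(2/3) √S = (1.486/0.013) × 1.258^(2/3) × √0.0096 = 13.05 ft/s. Hydraulic depth D_h = A/T = 9.959/5.276 = 1.888 ft.
Froude number Fr = V/√(g·D_h) = 13.05/√(32.2×1.888) = 1.67, which is greater than 1, so the flow is supercritical.

supercritical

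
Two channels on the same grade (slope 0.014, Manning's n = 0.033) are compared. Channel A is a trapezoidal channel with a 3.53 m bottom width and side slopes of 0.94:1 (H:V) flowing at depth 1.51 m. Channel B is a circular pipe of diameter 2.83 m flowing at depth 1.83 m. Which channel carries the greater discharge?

channel A

Channel A: With bottom width b = 3.53 m and side slope z = 0.94: A = (b + zy)y = (3.53 + 0.94×1.51)×1.51 = 7.474 m²; P = b + 2y√(1+z²) = 3.53 + 2×1.51×1.372 = 7.675 m. Hydraulic radius R = A/P = 7.474/7.675 = 0.9738 m. Q_A = (1/0.033)·7.474·0.9738^(2/3)·√0.014 = 26.33 m³/s.
Channel B: For a circular section of diameter D = 2.83 m at depth y = 1.83 m, the central angle is θ = 2 arccos(1 − 2y/D) = 3.737 rad. Then A = (D²/8)(θ − sin θ) = 4.302 m² and P = Dθ/2 = 5.288 m. Hydraulic radius R = A/P = 4.302/5.288 = 0.8137 m. Q_B = (1/0.033)·4.302·0.8137^(2/3)·√0.014 = 13.45 m³/s.
Q_A = 26.33 m³/s vs Q_B = 13.45 m³/s, so channel A carries more.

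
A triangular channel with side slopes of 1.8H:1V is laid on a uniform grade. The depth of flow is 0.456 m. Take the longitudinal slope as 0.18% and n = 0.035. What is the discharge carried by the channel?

Q = 0.155 m³/s

For a triangular section with side slope z = 1.8: A = zy² = 1.8×0.456² = 0.3743 m²; P = 2y√(1+z²) = 2×0.456×2.059 = 1.878 m.
Hydraulic radius R = A/P = 0.3743/1.878 = 0.1993 m.
Manning's equation: Q = (1/n) A R^(2/3) S^(1/2) = (1/0.035) × 0.3743 × 0.1993^(2/3) × 0.0018^(1/2) = 0.155 m³/s.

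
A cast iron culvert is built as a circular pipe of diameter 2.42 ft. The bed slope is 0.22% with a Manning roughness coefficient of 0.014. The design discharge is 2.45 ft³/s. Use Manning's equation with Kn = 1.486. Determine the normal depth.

Manning's equation rearranged: A R^(2/3) = nQ / (1.486·√S) = 0.014 × 2.45 / (1.486 × √0.0022) = 0.4921.
Try y = 0.686 ft: A R^(2/3) = 0.5771 — high.
Try y = 0.633 ft: A R^(2/3) = 0.4929 — close enough.

y_n = 0.633 ft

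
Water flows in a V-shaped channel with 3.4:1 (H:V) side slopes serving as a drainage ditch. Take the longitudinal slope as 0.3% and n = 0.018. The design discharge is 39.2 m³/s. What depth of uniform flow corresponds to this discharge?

Manning's equation rearranged: A R^(2/3) = nQ / (1·√S) = 0.018 × 39.2 / (√0.003) = 12.88.
Try y = 1.41 m: A R^(2/3) = 5.208 — short.
Try y = 2.48 m: A R^(2/3) = 23.48 — over.
Try y = 1.98 m: A R^(2/3) = 12.88 — close enough.

y_n = 1.98 m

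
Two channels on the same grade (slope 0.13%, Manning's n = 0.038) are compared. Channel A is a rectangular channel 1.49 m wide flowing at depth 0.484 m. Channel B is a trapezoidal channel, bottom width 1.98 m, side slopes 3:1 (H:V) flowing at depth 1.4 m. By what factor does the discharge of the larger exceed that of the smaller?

Channel A: Flow area A = b·y = 1.49 × 0.484 = 0.7212 m². Wetted perimeter P = b + 2y = 1.49 + 2×0.484 = 2.458 m. Hydraulic radius R = A/P = 0.7212/2.458 = 0.2934 m. Q_A = (1/0.038)·0.7212·0.2934^(2/3)·√0.0013 = 0.3021 m³/s.
Channel B: With bottom width b = 1.98 m and side slope z = 3: A = (b + zy)y = (1.98 + 3×1.4)×1.4 = 8.652 m²; P = b + 2y√(1+z²) = 1.98 + 2×1.4×3.162 = 10.83 m. Hydraulic radius R = A/P = 8.652/10.83 = 0.7986 m. Q_B = (1/0.038)·8.652·0.7986^(2/3)·√0.0013 = 7.066 m³/s.
The larger discharge is 7.066 m³/s and the smaller is 0.3021 m³/s; the ratio is 23.4.

23.4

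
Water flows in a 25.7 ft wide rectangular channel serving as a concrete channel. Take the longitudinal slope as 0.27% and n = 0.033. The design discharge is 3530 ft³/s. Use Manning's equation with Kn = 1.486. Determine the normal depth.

Manning's equation rearranged: A R^(2/3) = nQ / (1.486·√S) = 0.033 × 3530 / (1.486 × √0.0027) = 1509.
At y = 12.5 ft: A R^(2/3) = 1100 — short.
At y = 19.7 ft: A R^(2/3) = 1987 — over.
At y = 15.9 ft: A R^(2/3) = 1510 — ≈ 1509.

y_n = 15.9 ft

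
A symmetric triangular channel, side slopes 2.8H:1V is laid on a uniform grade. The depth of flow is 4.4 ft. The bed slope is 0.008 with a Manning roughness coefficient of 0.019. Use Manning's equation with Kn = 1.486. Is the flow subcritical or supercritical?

For a triangular section with side slope z = 2.8: A = zy² = 2.8×4.4² = 54.21 ft²; P = 2y√(1+z²) = 2×4.4×2.973 = 26.16 ft.
Hydraulic radius R = A/P = 54.21/26.16 = 2.072 ft.
V = (1.486/n) R^(2/3) √S = (1.486/0.019) × 2.072^(2/3) × √0.008 = 11.37 ft/s. Hydraulic depth D_h = A/T = 54.21/24.64 = 2.2 ft.
Froude number Fr = V/√(g·D_h) = 11.37/√(32.2×2.2) = 1.35, which is greater than 1, so the flow is supercritical.

supercritical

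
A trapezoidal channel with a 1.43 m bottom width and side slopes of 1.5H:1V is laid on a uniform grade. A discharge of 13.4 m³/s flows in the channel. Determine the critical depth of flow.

y_c = 1.35 m

At critical depth, Q² T / (g A³) = 1, i.e. A³/T = Q²/g = 13.4²/9.81 = 18.3.
At y = 1.5 m: A³/T = 28.36 — over.
At y = 1.07 m: A³/T = 7.381 — short.
At y = 1.35 m: A³/T = 18.52 — ≈ 18.3.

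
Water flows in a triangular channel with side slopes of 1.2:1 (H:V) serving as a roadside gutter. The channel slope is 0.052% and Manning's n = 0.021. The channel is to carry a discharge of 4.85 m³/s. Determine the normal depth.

Manning's equation rearranged: A R^(2/3) = nQ / (1·√S) = 0.021 × 4.85 / (√0.00052) = 4.466.
At y = 1.73 m: A R^(2/3) = 2.735 — too small.
At y = 2.66 m: A R^(2/3) = 8.613 — too large.
At y = 2.08 m: A R^(2/3) = 4.47 — ≈ 4.466.

y_n = 2.08 m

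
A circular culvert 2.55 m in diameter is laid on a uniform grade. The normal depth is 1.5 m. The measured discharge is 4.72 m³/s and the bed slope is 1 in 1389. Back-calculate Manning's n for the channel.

n = 0.014

For a circular section of diameter D = 2.55 m at depth y = 1.5 m, the central angle is θ = 2 arccos(1 − 2y/D) = 3.496 rad. Then A = (D²/8)(θ − sin θ) = 3.124 m² and P = Dθ/2 = 4.458 m.
Hydraulic radius R = A/P = 3.124/4.458 = 0.7008 m.
Rearranging Manning's equation: n = (1/Q) A R^(2/3) S^(1/2) = (1/4.72) × 3.124 × 0.7008^(2/3) × √0.0007199 = 0.014.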